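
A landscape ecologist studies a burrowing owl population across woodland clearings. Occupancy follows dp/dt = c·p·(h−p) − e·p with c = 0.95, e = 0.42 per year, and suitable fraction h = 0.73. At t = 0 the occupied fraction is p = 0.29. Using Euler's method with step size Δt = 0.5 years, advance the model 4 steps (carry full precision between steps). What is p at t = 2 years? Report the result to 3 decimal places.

0.289

Update rule: p ← p + [c·p·(h−p) − e·p]·Δt with Δt = 0.5.
t = 0.5: p = 0.29000 + (-0.00029) = 0.28971
t = 1: p = 0.28971 + (-0.00025) = 0.28946
t = 1.5: p = 0.28946 + (-0.00022) = 0.28924
t = 2: p = 0.28924 + (-0.00019) = 0.28906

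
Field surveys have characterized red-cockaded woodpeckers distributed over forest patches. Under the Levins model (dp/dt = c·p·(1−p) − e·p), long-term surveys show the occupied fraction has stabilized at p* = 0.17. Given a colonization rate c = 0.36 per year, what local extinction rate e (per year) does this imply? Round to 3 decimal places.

0.299

At equilibrium c(1−p*) = e.
e = 0.36 × (1 − 0.17) = 0.36 × 0.8300 = 0.2988.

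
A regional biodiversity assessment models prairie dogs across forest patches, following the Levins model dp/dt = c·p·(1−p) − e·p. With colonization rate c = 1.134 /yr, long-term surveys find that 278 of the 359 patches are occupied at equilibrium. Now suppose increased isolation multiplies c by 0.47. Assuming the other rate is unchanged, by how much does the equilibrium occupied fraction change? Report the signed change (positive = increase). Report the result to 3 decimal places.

-0.254

Observed p* = 278/359 = 0.77437.
Balance c(1−p*) = e gives e = 1.134×(1 − 0.77437) = 0.25586.
New p* = 1 − e/c = 1 − 0.25586/0.53298 = 0.51994.
Δp* = 0.51994 − 0.77437 = -0.25443.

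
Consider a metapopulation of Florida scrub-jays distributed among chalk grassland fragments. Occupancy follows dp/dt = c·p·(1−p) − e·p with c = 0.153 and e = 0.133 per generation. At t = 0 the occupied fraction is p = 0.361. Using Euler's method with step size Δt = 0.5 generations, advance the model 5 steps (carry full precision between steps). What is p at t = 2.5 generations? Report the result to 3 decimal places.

0.332

Update rule: p ← p + [c·p·(1−p) − e·p]·Δt with Δt = 0.5.
  1  |  dp/dt·Δt = -0.006360  |  p_1 = 0.354640
  2  |  dp/dt·Δt = -0.006075  |  p_2 = 0.348565
  3  |  dp/dt·Δt = -0.005809  |  p_3 = 0.342757
  4  |  dp/dt·Δt = -0.005560  |  p_4 = 0.337197
  5  |  dp/dt·Δt = -0.005326  |  p_5 = 0.331871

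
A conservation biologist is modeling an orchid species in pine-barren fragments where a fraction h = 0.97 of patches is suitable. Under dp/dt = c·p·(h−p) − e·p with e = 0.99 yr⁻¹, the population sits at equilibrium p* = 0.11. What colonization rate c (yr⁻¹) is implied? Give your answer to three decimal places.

At equilibrium c(h−p*) = e, so c = e/(h−p*).
c = 0.99/(0.97 − 0.11) = 0.99/0.8600 = 1.1512.

1.151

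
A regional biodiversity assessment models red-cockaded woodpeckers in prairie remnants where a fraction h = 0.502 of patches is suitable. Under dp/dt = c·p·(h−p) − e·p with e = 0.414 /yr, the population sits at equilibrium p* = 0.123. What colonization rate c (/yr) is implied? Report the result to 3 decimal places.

At equilibrium c(h−p*) = e, so c = e/(h−p*).
c = 0.414/(0.502 − 0.123) = 0.414/0.3790 = 1.0923.

1.092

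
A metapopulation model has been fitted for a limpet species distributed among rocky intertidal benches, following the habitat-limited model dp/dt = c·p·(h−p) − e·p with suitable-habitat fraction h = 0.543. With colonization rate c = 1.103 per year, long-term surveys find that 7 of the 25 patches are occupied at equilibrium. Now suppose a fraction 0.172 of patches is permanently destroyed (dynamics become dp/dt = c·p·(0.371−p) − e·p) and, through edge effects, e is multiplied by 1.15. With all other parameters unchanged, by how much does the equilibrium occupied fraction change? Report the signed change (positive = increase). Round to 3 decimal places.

-0.211

Observed p* = 7/25 = 0.28000.
Balance c(h−p*) = e gives e = 1.103×(0.543 − 0.28000) = 0.29009.
New p* = 0.371 − e/c = 0.371 − 0.33360/1.10300 = 0.06855.
Δp* = 0.06855 − 0.28000 = -0.21145.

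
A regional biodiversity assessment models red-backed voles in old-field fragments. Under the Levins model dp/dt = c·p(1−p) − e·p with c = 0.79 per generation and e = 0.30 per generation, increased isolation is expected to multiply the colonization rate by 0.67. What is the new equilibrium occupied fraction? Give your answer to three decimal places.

Before: p* = 1 − 0.30/0.79 = 0.6203.
After the change, c = 0.5293, e = 0.3, so p* = 1 − 0.3/0.5293 = 0.4332.

0.433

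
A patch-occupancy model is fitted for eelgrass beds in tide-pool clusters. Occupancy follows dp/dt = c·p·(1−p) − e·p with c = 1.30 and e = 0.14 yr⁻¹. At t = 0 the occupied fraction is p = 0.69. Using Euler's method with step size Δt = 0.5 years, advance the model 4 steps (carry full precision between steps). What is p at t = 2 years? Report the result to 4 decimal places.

Update rule: p ← p + [c·p·(1−p) − e·p]·Δt with Δt = 0.5.
p: 0.69000 → 0.78073  (Δp = +0.09074)
p: 0.78073 → 0.83736  (Δp = +0.05662)
p: 0.83736 → 0.86727  (Δp = +0.02991)
p: 0.86727 → 0.88138  (Δp = +0.01412)

0.8814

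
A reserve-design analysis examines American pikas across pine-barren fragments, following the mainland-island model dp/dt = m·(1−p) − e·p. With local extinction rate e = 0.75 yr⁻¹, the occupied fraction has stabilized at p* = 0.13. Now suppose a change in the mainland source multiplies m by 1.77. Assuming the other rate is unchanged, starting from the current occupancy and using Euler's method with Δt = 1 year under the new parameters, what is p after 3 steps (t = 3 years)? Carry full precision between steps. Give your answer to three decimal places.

0.209

Balance m(1−p*) = e·p* gives m = e·p*/(1−p*) = 0.75×0.13000/0.87000 = 0.11207.
Starting from p₀ = 0.13000; update p ← p + (dp/dt)·Δt with the new parameters.
step 1: Δp = +0.07508, p = 0.20508
step 2: Δp = +0.00388, p = 0.20895
step 3: Δp = +0.00020, p = 0.20915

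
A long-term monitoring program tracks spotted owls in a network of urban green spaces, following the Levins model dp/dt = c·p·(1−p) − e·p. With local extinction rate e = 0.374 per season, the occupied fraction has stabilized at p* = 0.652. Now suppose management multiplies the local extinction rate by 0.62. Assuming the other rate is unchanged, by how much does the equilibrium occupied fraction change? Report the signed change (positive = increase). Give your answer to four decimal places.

Balance c(1−p*) = e gives c = e/(1 − 0.65200) = 0.374/0.34800 = 1.07471.
New p* = 1 − e/c = 1 − 0.23188/1.07471 = 0.78424.
Δp* = 0.78424 − 0.65200 = +0.13224.

0.1322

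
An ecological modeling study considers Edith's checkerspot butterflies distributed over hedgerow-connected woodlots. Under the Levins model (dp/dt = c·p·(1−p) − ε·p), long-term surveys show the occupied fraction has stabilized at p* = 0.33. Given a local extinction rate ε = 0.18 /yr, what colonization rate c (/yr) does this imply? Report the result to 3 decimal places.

At equilibrium c(1−p*) = ε, so c = ε/(1−p*).
c = 0.18/(1 − 0.33) = 0.18/0.6700 = 0.2687.

0.269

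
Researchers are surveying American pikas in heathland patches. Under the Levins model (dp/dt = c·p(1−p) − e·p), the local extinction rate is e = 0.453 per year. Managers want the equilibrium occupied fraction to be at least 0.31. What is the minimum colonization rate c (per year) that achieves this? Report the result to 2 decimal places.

p* = 1 − e/c ≥ 0.31 requires e/c ≤ 0.6900, i.e. c ≥ e/0.6900.
c_min = 0.453/0.6900 = 0.6565.

0.66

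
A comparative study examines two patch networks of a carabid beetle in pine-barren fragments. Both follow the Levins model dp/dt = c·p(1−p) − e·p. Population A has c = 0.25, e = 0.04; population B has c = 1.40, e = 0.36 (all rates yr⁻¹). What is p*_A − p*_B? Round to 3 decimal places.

A: p*_A = 1 − 0.04/0.25 = 0.8400.
B: p*_B = 1 − 0.36/1.40 = 0.7429.
p*_A − p*_B = 0.8400 − 0.7429 = 0.0971.

0.097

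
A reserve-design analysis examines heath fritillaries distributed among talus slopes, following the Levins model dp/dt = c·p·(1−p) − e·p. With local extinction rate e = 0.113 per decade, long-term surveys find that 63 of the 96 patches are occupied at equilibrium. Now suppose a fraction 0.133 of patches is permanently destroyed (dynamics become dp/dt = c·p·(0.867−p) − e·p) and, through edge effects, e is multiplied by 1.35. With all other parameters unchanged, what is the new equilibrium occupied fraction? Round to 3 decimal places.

Observed p* = 63/96 = 0.65625.
Balance c(1−p*) = e gives c = e/(1 − 0.65625) = 0.113/0.34375 = 0.32873.
New p* = 0.867 − e/c = 0.867 − 0.15255/0.32873 = 0.40294.

0.403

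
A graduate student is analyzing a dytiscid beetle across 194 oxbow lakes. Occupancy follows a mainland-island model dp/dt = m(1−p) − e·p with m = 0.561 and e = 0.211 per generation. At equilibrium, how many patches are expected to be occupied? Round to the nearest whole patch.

141

p* = m/(m+e) = 0.561/0.7720 = 0.7267.
Expected occupied patches = N × p* = 194 × 0.7267 = 140.98 ≈ 141.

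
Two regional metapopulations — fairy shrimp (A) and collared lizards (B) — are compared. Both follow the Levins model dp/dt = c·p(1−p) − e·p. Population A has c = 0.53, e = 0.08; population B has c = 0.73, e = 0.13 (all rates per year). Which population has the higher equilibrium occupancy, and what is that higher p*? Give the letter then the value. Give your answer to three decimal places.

A: p*_A = 1 − 0.08/0.53 = 0.8491.
B: p*_B = 1 − 0.13/0.73 = 0.8219.
A is higher at 0.8491.

A, 0.849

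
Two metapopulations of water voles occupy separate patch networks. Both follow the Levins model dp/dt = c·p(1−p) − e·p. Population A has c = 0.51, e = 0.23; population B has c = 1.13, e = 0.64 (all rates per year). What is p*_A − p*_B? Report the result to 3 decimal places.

0.115

A: p*_A = 1 − 0.23/0.51 = 0.5490.
B: p*_B = 1 − 0.64/1.13 = 0.4336.
p*_A − p*_B = 0.5490 − 0.4336 = 0.1154.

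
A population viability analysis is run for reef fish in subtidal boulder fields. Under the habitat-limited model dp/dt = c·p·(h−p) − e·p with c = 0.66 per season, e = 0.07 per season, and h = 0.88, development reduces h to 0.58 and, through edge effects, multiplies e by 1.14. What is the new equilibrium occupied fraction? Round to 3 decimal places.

0.459

Before: p* = h − e/c = 0.88 − 0.07/0.66 = 0.88 − 0.1061 = 0.7739.
After: c = 0.66, e = 0.0798, h = 0.58; p* = 0.58 − 0.0798/0.66 = 0.4591.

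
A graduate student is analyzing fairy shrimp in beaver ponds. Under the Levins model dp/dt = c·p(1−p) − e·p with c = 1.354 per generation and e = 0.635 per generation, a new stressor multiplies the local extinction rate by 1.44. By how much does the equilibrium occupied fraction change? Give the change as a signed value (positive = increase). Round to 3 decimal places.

-0.206

Before: p* = 1 − 0.635/1.354 = 0.5310.
After the change, c = 1.354, e = 0.9144, so p* = 1 − 0.9144/1.354 = 0.3247.
Δp* = 0.3247 − 0.5310 = -0.2064.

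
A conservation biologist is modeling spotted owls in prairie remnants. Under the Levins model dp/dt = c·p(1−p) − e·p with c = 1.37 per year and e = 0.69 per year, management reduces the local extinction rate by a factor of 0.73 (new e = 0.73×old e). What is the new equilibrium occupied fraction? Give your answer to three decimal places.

Before: p* = 1 − 0.69/1.37 = 0.4964.
After the change, c = 1.37, e = 0.5037, so p* = 1 − 0.5037/1.37 = 0.6323.

0.632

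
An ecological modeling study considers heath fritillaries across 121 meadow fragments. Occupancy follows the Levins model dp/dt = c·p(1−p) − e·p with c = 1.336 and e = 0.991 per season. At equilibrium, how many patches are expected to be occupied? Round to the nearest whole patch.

p* = 1 − e/c = 1 − 0.991/1.336 = 0.2582.
Expected occupied patches = N × p* = 121 × 0.2582 = 31.25 ≈ 31.

31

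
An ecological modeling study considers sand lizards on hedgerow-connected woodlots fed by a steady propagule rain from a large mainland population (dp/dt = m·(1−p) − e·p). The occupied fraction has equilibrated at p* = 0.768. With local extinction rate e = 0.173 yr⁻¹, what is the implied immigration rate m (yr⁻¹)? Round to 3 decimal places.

At equilibrium m(1−p*) = e·p*, so m = e·p*/(1−p*).
m = 0.173 × 0.768 / 0.2320 = 0.1329/0.2320 = 0.5727.

0.573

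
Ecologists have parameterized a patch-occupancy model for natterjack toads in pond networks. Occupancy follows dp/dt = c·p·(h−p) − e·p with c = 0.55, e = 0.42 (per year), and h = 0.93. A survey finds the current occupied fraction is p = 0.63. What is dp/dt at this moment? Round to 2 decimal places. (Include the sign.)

Colonization term: c·p·(h−p) = 0.55×0.63×0.3000 = 0.10395.
Extinction term: e·p = 0.26460.
dp/dt = 0.10395 − 0.26460 = -0.16065.

-0.16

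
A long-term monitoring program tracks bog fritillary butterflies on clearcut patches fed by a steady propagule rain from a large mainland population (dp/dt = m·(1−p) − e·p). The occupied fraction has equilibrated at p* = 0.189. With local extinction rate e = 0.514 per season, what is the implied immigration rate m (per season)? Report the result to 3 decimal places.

0.120

At equilibrium m(1−p*) = e·p*, so m = e·p*/(1−p*).
m = 0.514 × 0.189 / 0.8110 = 0.0971/0.8110 = 0.1198.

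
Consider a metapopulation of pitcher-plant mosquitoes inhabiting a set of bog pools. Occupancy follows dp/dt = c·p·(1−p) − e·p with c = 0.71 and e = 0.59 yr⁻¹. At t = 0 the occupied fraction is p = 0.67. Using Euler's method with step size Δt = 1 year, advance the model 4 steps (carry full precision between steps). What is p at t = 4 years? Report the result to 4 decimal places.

Update rule: p ← p + [c·p·(1−p) − e·p]·Δt with Δt = 1.
p: 0.67000 → 0.43168  (Δp = -0.23832)
p: 0.43168 → 0.35118  (Δp = -0.08051)
p: 0.35118 → 0.30576  (Δp = -0.04542)
p: 0.30576 → 0.27607  (Δp = -0.02968)

0.2761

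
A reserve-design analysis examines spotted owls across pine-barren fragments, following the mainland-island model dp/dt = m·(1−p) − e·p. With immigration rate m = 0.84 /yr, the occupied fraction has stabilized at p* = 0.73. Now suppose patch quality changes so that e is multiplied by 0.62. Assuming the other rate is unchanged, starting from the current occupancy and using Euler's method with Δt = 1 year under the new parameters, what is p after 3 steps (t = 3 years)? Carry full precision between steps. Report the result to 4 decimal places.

0.8135

Balance m(1−p*) = e·p* gives e = m(1−p*)/p* = 0.84×0.27000/0.73000 = 0.31068.
Starting from p₀ = 0.73000; update p ← p + (dp/dt)·Δt with the new parameters.
p: 0.73000 → 0.81618  (Δp = +0.08618)
p: 0.81618 → 0.81337  (Δp = -0.00281)
p: 0.81337 → 0.81346  (Δp = +0.00009)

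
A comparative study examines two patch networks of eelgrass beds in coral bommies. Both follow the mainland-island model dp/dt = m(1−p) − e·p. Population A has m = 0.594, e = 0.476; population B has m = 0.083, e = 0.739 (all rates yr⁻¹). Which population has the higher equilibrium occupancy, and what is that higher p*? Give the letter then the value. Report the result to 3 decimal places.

A: p*_A = m/(m+e) = 0.594/1.0700 = 0.5551.
B: p*_B = 0.083/0.8220 = 0.1010.
A is higher at 0.5551.

A, 0.555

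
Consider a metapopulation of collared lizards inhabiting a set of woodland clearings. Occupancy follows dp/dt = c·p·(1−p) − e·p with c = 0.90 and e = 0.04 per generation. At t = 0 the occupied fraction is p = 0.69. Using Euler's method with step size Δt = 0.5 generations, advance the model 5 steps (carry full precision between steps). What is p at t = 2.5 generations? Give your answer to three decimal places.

Update rule: p ← p + [c·p·(1−p) − e·p]·Δt with Δt = 0.5.
t = 0.5: p = 0.69000 + (+0.08246) = 0.77246
t = 1: p = 0.77246 + (+0.06365) = 0.83610
t = 1.5: p = 0.83610 + (+0.04494) = 0.88105
t = 2: p = 0.88105 + (+0.02954) = 0.91059
t = 2.5: p = 0.91059 + (+0.01843) = 0.92901

0.929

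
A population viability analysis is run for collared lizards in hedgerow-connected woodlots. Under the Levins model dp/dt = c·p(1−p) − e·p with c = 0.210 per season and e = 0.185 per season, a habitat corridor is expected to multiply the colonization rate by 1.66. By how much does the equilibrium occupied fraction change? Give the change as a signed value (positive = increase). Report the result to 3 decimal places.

0.350

Before: p* = 1 − 0.185/0.210 = 0.1190.
After the change, c = 0.3486, e = 0.185, so p* = 1 − 0.185/0.3486 = 0.4693.
Δp* = 0.4693 − 0.1190 = +0.3503.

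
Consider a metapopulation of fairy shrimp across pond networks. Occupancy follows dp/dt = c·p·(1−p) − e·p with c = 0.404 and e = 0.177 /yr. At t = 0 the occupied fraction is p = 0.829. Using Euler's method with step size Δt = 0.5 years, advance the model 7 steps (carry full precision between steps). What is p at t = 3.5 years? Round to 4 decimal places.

0.6490

Update rule: p ← p + [c·p·(1−p) − e·p]·Δt with Δt = 0.5.
p: 0.82900 → 0.78427  (Δp = -0.04473)
p: 0.78427 → 0.74904  (Δp = -0.03523)
p: 0.74904 → 0.72072  (Δp = -0.02832)
p: 0.72072 → 0.69760  (Δp = -0.02312)
p: 0.69760 → 0.67847  (Δp = -0.01912)
p: 0.67847 → 0.66249  (Δp = -0.01598)
p: 0.66249 → 0.64903  (Δp = -0.01346)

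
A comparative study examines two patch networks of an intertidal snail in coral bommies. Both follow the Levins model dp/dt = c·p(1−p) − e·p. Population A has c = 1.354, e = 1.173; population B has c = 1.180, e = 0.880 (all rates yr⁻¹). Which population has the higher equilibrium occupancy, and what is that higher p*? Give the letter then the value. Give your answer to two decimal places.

A: p*_A = 1 − 1.173/1.354 = 0.1337.
B: p*_B = 1 − 0.880/1.180 = 0.2542.
B is higher at 0.2542.

B, 0.25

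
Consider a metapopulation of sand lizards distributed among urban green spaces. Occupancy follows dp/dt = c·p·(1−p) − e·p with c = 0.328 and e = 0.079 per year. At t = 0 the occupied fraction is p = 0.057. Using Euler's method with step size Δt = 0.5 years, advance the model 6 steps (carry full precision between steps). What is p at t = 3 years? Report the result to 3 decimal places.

0.108

Update rule: p ← p + [c·p·(1−p) − e·p]·Δt with Δt = 0.5.
  1  |  dp/dt·Δt = +0.006564  |  p_1 = 0.063564
  2  |  dp/dt·Δt = +0.007251  |  p_2 = 0.070815
  3  |  dp/dt·Δt = +0.007994  |  p_3 = 0.078809
  4  |  dp/dt·Δt = +0.008793  |  p_4 = 0.087602
  5  |  dp/dt·Δt = +0.009648  |  p_5 = 0.097250
  6  |  dp/dt·Δt = +0.010557  |  p_6 = 0.107806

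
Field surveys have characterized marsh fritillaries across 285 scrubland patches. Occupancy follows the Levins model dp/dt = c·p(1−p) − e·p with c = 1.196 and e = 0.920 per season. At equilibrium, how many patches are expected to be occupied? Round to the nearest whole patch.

66

p* = 1 − e/c = 1 − 0.920/1.196 = 0.2308.
Expected occupied patches = N × p* = 285 × 0.2308 = 65.77 ≈ 66.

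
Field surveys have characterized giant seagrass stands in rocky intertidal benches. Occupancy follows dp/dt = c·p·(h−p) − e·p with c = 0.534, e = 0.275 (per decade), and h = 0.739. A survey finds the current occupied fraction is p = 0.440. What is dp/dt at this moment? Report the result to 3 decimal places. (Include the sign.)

Colonization term: c·p·(h−p) = 0.534×0.440×0.2990 = 0.07025.
Extinction term: e·p = 0.12100.
dp/dt = 0.07025 − 0.12100 = -0.05075.

-0.051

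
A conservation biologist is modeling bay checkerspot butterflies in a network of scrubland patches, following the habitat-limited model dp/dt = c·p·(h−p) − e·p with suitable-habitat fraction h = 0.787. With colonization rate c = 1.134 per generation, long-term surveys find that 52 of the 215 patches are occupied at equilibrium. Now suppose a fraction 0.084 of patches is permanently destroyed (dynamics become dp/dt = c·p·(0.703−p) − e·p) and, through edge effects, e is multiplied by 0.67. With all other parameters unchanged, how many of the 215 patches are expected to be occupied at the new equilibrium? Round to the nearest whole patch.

Observed p* = 52/215 = 0.24186.
Balance c(h−p*) = e gives e = 1.134×(0.787 − 0.24186) = 0.61819.
New p* = 0.703 − e/c = 0.703 − 0.41419/1.13400 = 0.33775.
Expected occupied = 215 × 0.33775 = 72.62 ≈ 73.

73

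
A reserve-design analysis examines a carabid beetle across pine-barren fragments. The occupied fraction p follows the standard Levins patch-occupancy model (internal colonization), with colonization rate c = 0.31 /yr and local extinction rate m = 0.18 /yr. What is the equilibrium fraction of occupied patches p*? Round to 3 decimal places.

0.419

Setting dp/dt = 0 and dividing through by p* gives c·(1−p*) = m.
So p* = 1 − m/c = 1 − 0.18/0.31 = 1 − 0.5806 = 0.4194.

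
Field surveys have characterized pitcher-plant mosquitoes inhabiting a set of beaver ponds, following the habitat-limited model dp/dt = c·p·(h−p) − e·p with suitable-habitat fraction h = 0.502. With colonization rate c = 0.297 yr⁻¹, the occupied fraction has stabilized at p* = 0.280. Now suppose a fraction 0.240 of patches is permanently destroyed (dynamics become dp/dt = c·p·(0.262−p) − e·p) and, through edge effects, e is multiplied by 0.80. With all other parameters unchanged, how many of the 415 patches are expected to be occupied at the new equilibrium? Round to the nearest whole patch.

35

Balance c(h−p*) = e gives e = 0.297×(0.502 − 0.28000) = 0.06593.
New p* = 0.262 − e/c = 0.262 − 0.05274/0.29700 = 0.08442.
Expected occupied = 415 × 0.08442 = 35.03 ≈ 35.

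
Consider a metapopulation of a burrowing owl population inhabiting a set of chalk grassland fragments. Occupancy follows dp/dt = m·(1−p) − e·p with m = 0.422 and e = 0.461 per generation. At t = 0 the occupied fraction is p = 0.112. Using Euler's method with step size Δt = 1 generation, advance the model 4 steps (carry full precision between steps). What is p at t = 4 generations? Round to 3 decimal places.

Update rule: p ← p + [m·(1−p) − e·p]·Δt with Δt = 1.
p: 0.11200 → 0.43510  (Δp = +0.32310)
p: 0.43510 → 0.47291  (Δp = +0.03780)
p: 0.47291 → 0.47733  (Δp = +0.00442)
p: 0.47733 → 0.47785  (Δp = +0.00052)

0.478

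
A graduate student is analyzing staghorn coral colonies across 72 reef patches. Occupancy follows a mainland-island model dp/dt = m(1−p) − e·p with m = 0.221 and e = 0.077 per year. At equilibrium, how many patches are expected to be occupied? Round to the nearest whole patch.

53

p* = m/(m+e) = 0.221/0.2980 = 0.7416.
Expected occupied patches = N × p* = 72 × 0.7416 = 53.40 ≈ 53.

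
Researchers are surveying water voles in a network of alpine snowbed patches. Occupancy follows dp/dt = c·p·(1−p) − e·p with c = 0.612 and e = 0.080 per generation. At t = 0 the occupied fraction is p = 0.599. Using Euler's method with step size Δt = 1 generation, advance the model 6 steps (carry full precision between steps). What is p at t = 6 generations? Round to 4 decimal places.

Update rule: p ← p + [c·p·(1−p) − e·p]·Δt with Δt = 1.
t = 1: p = 0.59900 + (+0.09908) = 0.69808
t = 2: p = 0.69808 + (+0.07314) = 0.77122
t = 3: p = 0.77122 + (+0.04628) = 0.81751
t = 4: p = 0.81751 + (+0.02590) = 0.84341
t = 5: p = 0.84341 + (+0.01335) = 0.85676
t = 6: p = 0.85676 + (+0.00656) = 0.86333

0.8633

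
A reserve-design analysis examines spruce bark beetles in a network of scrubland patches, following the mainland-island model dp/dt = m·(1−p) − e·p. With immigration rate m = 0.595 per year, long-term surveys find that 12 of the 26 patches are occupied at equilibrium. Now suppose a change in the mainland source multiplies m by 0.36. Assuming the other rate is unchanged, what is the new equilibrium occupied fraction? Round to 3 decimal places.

Observed p* = 12/26 = 0.46154.
Balance m(1−p*) = e·p* gives e = m(1−p*)/p* = 0.595×0.53846/0.46154 = 0.69416.
New p* = m/(m+e) = 0.21420/(0.21420+0.69416) = 0.23581.

0.236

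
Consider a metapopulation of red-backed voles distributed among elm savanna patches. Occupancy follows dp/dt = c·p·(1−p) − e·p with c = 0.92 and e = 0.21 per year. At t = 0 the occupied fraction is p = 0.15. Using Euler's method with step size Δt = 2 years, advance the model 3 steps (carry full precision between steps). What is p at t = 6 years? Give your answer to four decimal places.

Update rule: p ← p + [c·p·(1−p) − e·p]·Δt with Δt = 2.
  1  |  dp/dt·Δt = +0.171600  |  p_1 = 0.321600
  2  |  dp/dt·Δt = +0.266367  |  p_2 = 0.587967
  3  |  dp/dt·Δt = +0.198815  |  p_3 = 0.786783

0.7868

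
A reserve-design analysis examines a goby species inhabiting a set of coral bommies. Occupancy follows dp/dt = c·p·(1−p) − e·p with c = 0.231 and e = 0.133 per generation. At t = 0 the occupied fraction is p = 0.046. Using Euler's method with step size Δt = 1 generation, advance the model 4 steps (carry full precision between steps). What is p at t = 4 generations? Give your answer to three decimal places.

0.064

Update rule: p ← p + [c·p·(1−p) − e·p]·Δt with Δt = 1.
  1  |  dp/dt·Δt = +0.004019  |  p_1 = 0.050019
  2  |  dp/dt·Δt = +0.004324  |  p_2 = 0.054343
  3  |  dp/dt·Δt = +0.004643  |  p_3 = 0.058987
  4  |  dp/dt·Δt = +0.004977  |  p_4 = 0.063964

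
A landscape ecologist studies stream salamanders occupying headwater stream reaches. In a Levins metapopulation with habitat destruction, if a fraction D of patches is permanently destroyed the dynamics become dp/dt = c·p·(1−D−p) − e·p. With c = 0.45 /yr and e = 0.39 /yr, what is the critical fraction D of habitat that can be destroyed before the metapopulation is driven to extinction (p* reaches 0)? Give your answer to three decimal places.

0.133

The nontrivial equilibrium is p* = (1−D) − e/c; extinction occurs when this hits zero.
So D_crit = 1 − e/c = 1 − 0.39/0.45 = 1 − 0.8667 = 0.1333.
Note this equals the original equilibrium occupancy — the Levins extinction-debt result.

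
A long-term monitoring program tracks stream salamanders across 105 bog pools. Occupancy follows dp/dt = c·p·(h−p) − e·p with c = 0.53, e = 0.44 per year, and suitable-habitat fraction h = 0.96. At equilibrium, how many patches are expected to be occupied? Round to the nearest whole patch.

14

p* = h − e/c = 0.96 − 0.8302 = 0.1298.
Expected occupied patches = N × p* = 105 × 0.1298 = 13.63 ≈ 14.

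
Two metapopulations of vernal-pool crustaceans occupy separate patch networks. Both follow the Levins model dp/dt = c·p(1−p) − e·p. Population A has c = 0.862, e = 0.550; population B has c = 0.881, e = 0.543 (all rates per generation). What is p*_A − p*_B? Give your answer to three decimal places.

A: p*_A = 1 − 0.550/0.862 = 0.3619.
B: p*_B = 1 − 0.543/0.881 = 0.3837.
p*_A − p*_B = 0.3619 − 0.3837 = -0.0217.

-0.022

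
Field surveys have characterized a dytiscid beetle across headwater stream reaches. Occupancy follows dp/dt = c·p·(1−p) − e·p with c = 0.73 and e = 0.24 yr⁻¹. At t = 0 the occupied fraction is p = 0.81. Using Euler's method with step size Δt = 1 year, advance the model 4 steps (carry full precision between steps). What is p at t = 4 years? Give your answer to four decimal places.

Update rule: p ← p + [c·p·(1−p) − e·p]·Δt with Δt = 1.
  1  |  dp/dt·Δt = -0.082053  |  p_1 = 0.727947
  2  |  dp/dt·Δt = -0.030138  |  p_2 = 0.697809
  3  |  dp/dt·Δt = -0.013538  |  p_3 = 0.684271
  4  |  dp/dt·Δt = -0.006513  |  p_4 = 0.677758

0.6778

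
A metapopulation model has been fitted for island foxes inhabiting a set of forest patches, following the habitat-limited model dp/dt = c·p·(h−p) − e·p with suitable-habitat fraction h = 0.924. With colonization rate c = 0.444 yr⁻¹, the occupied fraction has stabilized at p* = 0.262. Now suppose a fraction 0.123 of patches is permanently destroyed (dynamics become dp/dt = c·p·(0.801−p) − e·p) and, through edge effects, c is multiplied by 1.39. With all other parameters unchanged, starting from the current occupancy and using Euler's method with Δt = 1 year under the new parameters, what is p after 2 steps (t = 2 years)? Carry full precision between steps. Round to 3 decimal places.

0.281

Balance c(h−p*) = e gives e = 0.444×(0.924 − 0.26200) = 0.29393.
Starting from p₀ = 0.26200; update p ← p + (dp/dt)·Δt with the new parameters.
p: 0.26200 → 0.27214  (Δp = +0.01014)
p: 0.27214 → 0.28098  (Δp = +0.00883)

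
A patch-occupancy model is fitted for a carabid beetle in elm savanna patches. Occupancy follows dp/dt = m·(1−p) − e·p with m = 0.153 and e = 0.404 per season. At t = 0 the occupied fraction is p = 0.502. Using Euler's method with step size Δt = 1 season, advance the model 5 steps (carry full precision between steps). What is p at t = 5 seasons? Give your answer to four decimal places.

Update rule: p ← p + [m·(1−p) − e·p]·Δt with Δt = 1.
t = 1: p = 0.50200 + (-0.12661) = 0.37539
t = 2: p = 0.37539 + (-0.05609) = 0.31930
t = 3: p = 0.31930 + (-0.02485) = 0.29445
t = 4: p = 0.29445 + (-0.01101) = 0.28344
t = 5: p = 0.28344 + (-0.00488) = 0.27856

0.2786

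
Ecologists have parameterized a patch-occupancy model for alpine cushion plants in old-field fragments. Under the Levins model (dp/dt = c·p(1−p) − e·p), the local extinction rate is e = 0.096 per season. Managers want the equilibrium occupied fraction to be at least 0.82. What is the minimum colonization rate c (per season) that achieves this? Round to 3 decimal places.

0.533

p* = 1 − e/c ≥ 0.82 requires e/c ≤ 0.1800, i.e. c ≥ e/0.1800.
c_min = 0.096/0.1800 = 0.5333.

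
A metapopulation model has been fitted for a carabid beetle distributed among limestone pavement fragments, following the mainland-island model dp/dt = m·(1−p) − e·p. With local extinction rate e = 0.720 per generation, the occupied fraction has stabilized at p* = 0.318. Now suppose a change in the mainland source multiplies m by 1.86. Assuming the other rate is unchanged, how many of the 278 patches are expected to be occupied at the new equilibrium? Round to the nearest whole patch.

129

Balance m(1−p*) = e·p* gives m = e·p*/(1−p*) = 0.720×0.31800/0.68200 = 0.33572.
New p* = m/(m+e) = 0.62444/(0.62444+0.72000) = 0.46446.
Expected occupied = 278 × 0.46446 = 129.12 ≈ 129.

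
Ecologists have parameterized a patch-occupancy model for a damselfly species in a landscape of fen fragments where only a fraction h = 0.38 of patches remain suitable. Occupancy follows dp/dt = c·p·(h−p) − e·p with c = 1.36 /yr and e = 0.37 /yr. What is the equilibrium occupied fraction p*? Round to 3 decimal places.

0.108

Setting dp/dt = 0 and dividing by p* gives c·(h−p*) = e.
So p* = h − e/c = 0.38 − 0.37/1.36 = 0.38 − 0.2721 = 0.1079.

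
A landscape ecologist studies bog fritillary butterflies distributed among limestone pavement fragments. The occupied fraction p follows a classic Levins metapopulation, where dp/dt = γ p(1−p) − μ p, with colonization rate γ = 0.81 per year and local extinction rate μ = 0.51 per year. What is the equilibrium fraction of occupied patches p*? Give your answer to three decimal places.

0.370

Setting dp/dt = 0 and dividing through by p* gives γ·(1−p*) = μ.
So p* = 1 − μ/γ = 1 − 0.51/0.81 = 1 − 0.6296 = 0.3704.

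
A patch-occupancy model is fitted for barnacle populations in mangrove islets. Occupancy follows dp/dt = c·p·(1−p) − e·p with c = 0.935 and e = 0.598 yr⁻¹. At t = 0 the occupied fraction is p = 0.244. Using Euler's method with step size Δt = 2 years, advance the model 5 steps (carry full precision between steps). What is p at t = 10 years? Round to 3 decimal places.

0.359

Update rule: p ← p + [c·p·(1−p) − e·p]·Δt with Δt = 2.
t = 2: p = 0.24400 + (+0.05312) = 0.29712
t = 4: p = 0.29712 + (+0.03517) = 0.33230
t = 6: p = 0.33230 + (+0.01748) = 0.34978
t = 8: p = 0.34978 + (+0.00697) = 0.35674
t = 10: p = 0.35674 + (+0.00246) = 0.35920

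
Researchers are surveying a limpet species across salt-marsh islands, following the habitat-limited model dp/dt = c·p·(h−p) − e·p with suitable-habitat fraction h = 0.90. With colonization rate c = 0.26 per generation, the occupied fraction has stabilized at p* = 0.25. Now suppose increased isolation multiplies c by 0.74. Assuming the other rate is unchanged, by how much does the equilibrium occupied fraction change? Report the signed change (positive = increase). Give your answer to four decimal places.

-0.2284

Balance c(h−p*) = e gives e = 0.26×(0.9 − 0.25000) = 0.16900.
New p* = 0.9 − e/c = 0.9 − 0.16900/0.19240 = 0.02162.
Δp* = 0.02162 − 0.25000 = -0.22838.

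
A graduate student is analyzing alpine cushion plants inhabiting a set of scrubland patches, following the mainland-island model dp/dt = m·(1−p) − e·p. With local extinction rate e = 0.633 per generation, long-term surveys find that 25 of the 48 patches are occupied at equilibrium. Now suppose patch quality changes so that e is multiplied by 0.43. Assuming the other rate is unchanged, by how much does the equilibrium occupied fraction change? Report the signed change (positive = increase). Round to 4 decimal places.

Observed p* = 25/48 = 0.52083.
Balance m(1−p*) = e·p* gives m = e·p*/(1−p*) = 0.633×0.52083/0.47917 = 0.68803.
New p* = m/(m+e) = 0.68803/(0.68803+0.27219) = 0.71653.
Δp* = 0.71653 − 0.52083 = +0.19570.

0.1957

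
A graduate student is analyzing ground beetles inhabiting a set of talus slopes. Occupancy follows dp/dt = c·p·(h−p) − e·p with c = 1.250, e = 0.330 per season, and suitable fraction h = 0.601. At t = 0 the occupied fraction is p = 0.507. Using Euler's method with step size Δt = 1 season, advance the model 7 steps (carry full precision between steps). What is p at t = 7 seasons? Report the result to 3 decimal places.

0.339

Update rule: p ← p + [c·p·(h−p) − e·p]·Δt with Δt = 1.
step 1: Δp = -0.10774, p = 0.39926
step 2: Δp = -0.03107, p = 0.36819
step 3: Δp = -0.01435, p = 0.35383
step 4: Δp = -0.00745, p = 0.34639
step 5: Δp = -0.00407, p = 0.34232
step 6: Δp = -0.00228, p = 0.34005
step 7: Δp = -0.00129, p = 0.33875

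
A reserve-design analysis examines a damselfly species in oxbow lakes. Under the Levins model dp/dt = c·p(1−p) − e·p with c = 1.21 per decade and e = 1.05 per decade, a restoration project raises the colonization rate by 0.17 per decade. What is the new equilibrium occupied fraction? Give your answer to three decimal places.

Before: p* = 1 − 1.05/1.21 = 0.1322.
After the change, c = 1.38, e = 1.05, so p* = 1 − 1.05/1.38 = 0.2391.

0.239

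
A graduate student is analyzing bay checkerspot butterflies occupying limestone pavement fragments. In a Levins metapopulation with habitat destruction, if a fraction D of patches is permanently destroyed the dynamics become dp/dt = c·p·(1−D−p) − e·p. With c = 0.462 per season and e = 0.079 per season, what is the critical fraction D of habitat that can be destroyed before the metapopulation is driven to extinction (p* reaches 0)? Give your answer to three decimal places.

0.829

The nontrivial equilibrium is p* = (1−D) − e/c; extinction occurs when this hits zero.
So D_crit = 1 − e/c = 1 − 0.079/0.462 = 1 − 0.1710 = 0.8290.
Note this equals the original equilibrium occupancy — the Levins extinction-debt result.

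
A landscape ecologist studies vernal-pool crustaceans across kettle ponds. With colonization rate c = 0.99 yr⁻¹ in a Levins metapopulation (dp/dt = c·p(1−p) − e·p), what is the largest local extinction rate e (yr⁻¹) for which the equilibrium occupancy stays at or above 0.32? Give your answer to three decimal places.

0.673

1 − e/c ≥ 0.32 ⇒ e ≤ c(1 − 0.32) = 0.99 × 0.6800.
e_max = 0.6732.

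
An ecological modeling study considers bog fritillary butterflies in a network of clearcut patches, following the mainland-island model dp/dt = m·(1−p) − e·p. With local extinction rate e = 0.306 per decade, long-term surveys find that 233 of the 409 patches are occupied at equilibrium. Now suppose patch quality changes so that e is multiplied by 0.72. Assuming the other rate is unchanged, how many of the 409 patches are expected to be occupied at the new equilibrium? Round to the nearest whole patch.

265

Observed p* = 233/409 = 0.56968.
Balance m(1−p*) = e·p* gives m = e·p*/(1−p*) = 0.306×0.56968/0.43032 = 0.40510.
New p* = m/(m+e) = 0.40510/(0.40510+0.22032) = 0.64772.
Expected occupied = 409 × 0.64772 = 264.92 ≈ 265.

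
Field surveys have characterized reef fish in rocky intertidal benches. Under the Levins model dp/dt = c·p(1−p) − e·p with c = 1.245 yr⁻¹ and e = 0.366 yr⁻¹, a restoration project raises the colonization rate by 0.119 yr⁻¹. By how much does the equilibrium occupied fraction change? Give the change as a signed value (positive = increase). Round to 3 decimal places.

0.026

Before: p* = 1 − 0.366/1.245 = 0.7060.
After the change, c = 1.364, e = 0.366, so p* = 1 − 0.366/1.364 = 0.7317.
Δp* = 0.7317 − 0.7060 = +0.0256.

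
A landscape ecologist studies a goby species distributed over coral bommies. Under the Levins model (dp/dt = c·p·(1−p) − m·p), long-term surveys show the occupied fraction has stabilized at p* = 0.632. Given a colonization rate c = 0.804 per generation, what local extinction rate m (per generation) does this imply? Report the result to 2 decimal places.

0.30

At equilibrium c(1−p*) = m.
m = 0.804 × (1 − 0.632) = 0.804 × 0.3680 = 0.2959.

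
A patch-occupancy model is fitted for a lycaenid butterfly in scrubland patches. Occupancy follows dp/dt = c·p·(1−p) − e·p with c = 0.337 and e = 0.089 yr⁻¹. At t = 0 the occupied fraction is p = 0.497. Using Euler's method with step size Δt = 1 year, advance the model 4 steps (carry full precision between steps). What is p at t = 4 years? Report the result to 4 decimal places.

0.6312

Update rule: p ← p + [c·p·(1−p) − e·p]·Δt with Δt = 1.
t = 1: p = 0.49700 + (+0.04001) = 0.53701
t = 2: p = 0.53701 + (+0.03599) = 0.57301
t = 3: p = 0.57301 + (+0.03146) = 0.60446
t = 4: p = 0.60446 + (+0.02678) = 0.63124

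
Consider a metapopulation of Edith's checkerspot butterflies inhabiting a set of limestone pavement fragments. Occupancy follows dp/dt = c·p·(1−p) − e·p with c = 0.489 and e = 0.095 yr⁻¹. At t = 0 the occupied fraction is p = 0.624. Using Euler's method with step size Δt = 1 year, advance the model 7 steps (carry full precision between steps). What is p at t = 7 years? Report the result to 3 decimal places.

Update rule: p ← p + [c·p·(1−p) − e·p]·Δt with Δt = 1.
t = 1: p = 0.62400 + (+0.05545) = 0.67945
t = 2: p = 0.67945 + (+0.04196) = 0.72141
t = 3: p = 0.72141 + (+0.02975) = 0.75115
t = 4: p = 0.75115 + (+0.02005) = 0.77120
t = 5: p = 0.77120 + (+0.01302) = 0.78422
t = 6: p = 0.78422 + (+0.00825) = 0.79247
t = 7: p = 0.79247 + (+0.00514) = 0.79760

0.798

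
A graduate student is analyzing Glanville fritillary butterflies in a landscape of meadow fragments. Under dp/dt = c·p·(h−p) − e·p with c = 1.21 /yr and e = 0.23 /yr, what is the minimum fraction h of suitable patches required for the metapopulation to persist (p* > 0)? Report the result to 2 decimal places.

p* = h − e/c is positive only when h > e/c.
h_min = e/c = 0.23/1.21 = 0.1901.

0.19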